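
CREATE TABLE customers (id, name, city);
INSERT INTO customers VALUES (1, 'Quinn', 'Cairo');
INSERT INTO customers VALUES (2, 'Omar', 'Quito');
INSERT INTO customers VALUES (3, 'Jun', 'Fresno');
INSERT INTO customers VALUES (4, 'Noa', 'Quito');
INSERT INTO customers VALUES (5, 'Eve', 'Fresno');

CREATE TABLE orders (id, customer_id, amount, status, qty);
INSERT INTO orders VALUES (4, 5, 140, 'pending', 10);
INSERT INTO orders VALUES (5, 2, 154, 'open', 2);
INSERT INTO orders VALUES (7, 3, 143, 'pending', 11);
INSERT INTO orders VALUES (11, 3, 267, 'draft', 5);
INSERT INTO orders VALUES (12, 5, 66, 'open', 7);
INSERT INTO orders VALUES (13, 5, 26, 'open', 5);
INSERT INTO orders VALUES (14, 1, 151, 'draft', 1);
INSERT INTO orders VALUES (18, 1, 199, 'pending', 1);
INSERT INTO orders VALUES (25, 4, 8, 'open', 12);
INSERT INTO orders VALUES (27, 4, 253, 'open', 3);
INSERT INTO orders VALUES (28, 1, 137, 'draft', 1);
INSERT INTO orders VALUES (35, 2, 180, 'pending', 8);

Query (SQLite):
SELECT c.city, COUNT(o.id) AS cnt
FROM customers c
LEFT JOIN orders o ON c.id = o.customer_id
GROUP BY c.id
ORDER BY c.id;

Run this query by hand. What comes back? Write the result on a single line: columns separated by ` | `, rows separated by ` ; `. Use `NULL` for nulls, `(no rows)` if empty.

LEFT JOIN keeps every customers row; unmatched ones get NULL for orders columns.
Group by customers.id and compute COUNT(o.id). COUNT(col) of an all-NULL group is 0.
  1: ids {14, 18, 28} → COUNT(o.id)=3
  2: ids {5, 35} → COUNT(o.id)=2
  3: ids {7, 11} → COUNT(o.id)=2
  4: ids {25, 27} → COUNT(o.id)=2
  5: ids {4, 12, 13} → COUNT(o.id)=3

Cairo | 3 ; Quito | 2 ; Fresno | 2 ; Quito | 2 ; Fresno | 3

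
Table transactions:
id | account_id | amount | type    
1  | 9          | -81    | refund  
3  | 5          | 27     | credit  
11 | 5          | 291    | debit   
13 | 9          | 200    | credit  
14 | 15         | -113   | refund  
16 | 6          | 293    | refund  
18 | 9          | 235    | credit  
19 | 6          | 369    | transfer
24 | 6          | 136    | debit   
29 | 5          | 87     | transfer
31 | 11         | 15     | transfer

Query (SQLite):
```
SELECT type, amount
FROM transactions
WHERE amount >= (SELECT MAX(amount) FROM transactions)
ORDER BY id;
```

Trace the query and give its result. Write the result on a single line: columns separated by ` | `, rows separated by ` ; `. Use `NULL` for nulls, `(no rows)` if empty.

Scalar subquery: MAX(amount) over all transactions rows = 369.
Keep rows where amount >= that value.

transfer | 369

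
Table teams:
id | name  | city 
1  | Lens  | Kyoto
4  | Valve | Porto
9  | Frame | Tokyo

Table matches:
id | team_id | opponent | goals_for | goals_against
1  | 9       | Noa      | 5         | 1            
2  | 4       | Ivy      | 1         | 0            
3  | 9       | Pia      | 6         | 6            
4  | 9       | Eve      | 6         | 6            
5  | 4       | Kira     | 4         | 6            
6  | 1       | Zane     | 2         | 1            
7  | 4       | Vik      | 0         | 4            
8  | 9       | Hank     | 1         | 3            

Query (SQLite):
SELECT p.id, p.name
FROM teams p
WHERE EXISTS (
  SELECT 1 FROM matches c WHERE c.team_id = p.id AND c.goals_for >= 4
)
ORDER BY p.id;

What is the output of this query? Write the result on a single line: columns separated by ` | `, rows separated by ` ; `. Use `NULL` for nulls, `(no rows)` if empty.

4 | Valve ; 9 | Frame

For each teams row, check whether any matches with matching team_id has goals_for >= 4.
Keep rows where that is true.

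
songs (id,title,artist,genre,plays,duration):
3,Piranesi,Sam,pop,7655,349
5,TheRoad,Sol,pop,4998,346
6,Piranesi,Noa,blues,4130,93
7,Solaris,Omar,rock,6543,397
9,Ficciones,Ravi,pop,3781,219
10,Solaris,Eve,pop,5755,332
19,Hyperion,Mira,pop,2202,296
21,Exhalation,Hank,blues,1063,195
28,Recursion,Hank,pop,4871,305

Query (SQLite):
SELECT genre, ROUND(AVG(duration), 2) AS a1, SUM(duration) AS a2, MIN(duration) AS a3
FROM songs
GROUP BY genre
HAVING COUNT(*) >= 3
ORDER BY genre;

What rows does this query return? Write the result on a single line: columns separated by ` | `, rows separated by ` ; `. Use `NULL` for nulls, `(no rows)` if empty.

pop | 307.83 | 1847 | 219

Group songs by genre.
Per group compute: ROUND(AVG(duration), 2), SUM(duration), MIN(duration).
HAVING: drop groups with fewer than 3 rows.
  blues: ids {6, 21} → ROUND(AVG(duration), 2)=144, SUM(duration)=288, MIN(duration)=93
  pop: ids {3, 5, 9, 10, 19, 28} → ROUND(AVG(duration), 2)=307.83, SUM(duration)=1847, MIN(duration)=219
  rock: ids {7} → ROUND(AVG(duration), 2)=397, SUM(duration)=397, MIN(duration)=397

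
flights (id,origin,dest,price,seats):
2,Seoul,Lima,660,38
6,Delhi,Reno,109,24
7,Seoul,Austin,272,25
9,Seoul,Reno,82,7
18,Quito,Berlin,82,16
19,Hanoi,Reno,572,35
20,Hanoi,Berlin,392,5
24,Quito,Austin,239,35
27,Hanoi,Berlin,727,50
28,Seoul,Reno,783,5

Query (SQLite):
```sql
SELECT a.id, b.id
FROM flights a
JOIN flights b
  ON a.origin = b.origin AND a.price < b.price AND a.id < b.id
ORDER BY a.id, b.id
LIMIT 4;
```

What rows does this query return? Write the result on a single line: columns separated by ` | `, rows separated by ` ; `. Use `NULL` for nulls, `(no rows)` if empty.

2 | 28 ; 7 | 28 ; 9 | 28 ; 18 | 24

Pairs (a,b) with same origin, a.price < b.price, a.id < b.id.
origin groups: Delhi:{6} Hanoi:{19,20,27} Quito:{18,24} Seoul:{2,7,9,28}
Ordered by (a.id, b.id); first 4.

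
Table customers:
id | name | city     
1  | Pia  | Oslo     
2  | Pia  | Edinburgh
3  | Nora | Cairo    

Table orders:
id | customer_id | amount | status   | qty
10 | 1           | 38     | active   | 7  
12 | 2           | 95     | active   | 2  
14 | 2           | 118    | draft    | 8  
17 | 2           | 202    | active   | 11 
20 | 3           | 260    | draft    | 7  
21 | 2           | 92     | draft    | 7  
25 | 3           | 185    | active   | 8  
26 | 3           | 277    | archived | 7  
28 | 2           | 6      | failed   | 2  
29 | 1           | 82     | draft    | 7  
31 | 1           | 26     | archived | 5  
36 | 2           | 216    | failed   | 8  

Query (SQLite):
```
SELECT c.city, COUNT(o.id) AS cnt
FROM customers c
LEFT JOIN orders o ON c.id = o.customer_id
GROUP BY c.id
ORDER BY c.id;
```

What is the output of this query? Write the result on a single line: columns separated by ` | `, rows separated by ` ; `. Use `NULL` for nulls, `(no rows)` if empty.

Oslo | 3 ; Edinburgh | 6 ; Cairo | 3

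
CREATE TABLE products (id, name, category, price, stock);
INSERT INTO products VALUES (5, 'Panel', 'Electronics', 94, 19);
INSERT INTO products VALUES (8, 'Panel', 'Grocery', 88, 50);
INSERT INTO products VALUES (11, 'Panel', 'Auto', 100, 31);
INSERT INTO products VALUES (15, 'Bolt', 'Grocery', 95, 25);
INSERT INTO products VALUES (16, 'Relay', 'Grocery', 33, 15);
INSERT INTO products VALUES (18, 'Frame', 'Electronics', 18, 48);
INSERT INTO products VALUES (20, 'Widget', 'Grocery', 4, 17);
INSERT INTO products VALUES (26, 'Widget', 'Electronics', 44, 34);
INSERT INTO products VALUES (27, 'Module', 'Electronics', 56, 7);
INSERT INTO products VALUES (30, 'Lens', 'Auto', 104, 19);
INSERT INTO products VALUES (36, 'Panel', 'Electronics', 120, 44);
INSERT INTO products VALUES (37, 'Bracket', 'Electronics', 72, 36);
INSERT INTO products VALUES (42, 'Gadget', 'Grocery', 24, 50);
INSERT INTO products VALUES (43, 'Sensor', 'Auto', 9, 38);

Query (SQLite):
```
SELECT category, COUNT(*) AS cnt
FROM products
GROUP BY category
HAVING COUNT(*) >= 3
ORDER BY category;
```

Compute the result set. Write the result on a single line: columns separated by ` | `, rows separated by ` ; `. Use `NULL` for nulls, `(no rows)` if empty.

Auto | 3 ; Electronics | 6 ; Grocery | 5

Partition products by category; compute COUNT(*) within each group.
HAVING: keep groups with count ≥ 3.
  Auto: ids {11, 30, 43} → COUNT(*)=3
  Electronics: ids {5, 18, 26, 27, 36, 37} → COUNT(*)=6
  Grocery: ids {8, 15, 16, 20, 42} → COUNT(*)=5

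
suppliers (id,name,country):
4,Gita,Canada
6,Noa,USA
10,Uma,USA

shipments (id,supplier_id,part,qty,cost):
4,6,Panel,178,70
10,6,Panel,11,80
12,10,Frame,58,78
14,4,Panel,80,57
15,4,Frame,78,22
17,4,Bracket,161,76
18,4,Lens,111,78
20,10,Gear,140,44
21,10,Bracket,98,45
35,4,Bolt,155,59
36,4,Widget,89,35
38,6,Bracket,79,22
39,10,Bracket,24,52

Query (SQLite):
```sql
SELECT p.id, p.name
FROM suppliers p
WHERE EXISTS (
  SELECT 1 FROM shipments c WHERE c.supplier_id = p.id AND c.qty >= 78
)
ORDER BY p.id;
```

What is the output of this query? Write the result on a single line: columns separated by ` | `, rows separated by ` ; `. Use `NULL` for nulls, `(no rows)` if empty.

4 | Gita ; 6 | Noa ; 10 | Uma

For each suppliers row, check whether any shipments with matching supplier_id has qty >= 78.
Keep rows where that is true.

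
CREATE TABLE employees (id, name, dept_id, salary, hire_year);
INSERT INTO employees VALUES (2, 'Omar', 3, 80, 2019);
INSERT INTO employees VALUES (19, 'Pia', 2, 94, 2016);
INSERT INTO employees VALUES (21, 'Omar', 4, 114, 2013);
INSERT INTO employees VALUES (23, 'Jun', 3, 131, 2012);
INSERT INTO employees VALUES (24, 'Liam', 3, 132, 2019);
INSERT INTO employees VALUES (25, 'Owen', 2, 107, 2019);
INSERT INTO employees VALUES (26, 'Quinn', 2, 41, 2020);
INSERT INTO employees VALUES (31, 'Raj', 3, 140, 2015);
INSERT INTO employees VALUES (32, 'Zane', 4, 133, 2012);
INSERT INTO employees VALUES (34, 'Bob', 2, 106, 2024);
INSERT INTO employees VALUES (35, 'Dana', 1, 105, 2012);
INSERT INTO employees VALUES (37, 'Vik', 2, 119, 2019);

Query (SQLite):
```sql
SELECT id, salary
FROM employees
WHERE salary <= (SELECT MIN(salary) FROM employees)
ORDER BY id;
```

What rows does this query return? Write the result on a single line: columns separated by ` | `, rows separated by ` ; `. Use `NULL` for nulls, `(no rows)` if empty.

26 | 41

Scalar subquery: MIN(salary) over all employees rows = 41.
Keep rows where salary <= that value.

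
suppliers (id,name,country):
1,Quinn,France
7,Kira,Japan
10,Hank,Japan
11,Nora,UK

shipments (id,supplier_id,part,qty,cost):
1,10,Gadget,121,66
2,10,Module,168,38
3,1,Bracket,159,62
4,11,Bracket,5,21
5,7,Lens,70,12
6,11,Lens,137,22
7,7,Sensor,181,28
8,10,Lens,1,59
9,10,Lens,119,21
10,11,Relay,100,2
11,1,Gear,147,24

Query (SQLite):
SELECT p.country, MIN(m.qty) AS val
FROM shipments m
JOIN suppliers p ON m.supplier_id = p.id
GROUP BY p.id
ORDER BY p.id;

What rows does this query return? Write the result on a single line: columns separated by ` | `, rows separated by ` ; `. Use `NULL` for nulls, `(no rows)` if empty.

Join each shipments row to its suppliers via supplier_id.
Group joined rows by suppliers.id; compute MIN(m.qty) per group.
  1: ids {3, 11} → MIN(m.qty)=147
  7: ids {5, 7} → MIN(m.qty)=70
  10: ids {1, 2, 8, 9} → MIN(m.qty)=1
  11: ids {4, 6, 10} → MIN(m.qty)=5

France | 147 ; Japan | 70 ; Japan | 1 ; UK | 5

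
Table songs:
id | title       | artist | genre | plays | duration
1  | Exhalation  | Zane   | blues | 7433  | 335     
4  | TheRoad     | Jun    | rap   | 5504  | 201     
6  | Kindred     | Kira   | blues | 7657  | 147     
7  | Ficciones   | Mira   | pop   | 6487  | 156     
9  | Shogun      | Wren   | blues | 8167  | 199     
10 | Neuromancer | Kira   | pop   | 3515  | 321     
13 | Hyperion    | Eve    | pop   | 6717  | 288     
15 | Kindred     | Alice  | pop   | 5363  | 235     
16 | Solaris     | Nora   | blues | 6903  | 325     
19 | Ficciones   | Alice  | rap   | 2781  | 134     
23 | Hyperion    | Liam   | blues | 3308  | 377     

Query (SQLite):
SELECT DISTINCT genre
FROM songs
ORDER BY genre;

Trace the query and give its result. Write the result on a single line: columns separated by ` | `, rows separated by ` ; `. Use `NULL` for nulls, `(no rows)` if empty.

Collect distinct genre values from songs.

blues ; pop ; rap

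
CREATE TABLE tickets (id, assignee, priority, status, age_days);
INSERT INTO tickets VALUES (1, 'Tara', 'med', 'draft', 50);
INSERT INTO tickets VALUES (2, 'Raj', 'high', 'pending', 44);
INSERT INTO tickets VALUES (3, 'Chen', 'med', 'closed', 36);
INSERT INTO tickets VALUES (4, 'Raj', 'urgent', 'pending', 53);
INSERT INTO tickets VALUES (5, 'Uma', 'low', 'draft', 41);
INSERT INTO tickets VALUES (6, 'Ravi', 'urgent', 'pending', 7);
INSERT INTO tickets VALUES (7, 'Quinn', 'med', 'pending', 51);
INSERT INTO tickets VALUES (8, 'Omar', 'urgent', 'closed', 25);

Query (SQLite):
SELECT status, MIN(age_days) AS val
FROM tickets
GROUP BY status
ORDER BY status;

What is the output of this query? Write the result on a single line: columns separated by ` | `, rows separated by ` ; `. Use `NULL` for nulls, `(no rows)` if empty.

closed | 25 ; draft | 41 ; pending | 7

Partition tickets by status; compute MIN(age_days) within each group.
  closed: ids {3, 8} → MIN(age_days)=25
  draft: ids {1, 5} → MIN(age_days)=41
  pending: ids {2, 4, 6, 7} → MIN(age_days)=7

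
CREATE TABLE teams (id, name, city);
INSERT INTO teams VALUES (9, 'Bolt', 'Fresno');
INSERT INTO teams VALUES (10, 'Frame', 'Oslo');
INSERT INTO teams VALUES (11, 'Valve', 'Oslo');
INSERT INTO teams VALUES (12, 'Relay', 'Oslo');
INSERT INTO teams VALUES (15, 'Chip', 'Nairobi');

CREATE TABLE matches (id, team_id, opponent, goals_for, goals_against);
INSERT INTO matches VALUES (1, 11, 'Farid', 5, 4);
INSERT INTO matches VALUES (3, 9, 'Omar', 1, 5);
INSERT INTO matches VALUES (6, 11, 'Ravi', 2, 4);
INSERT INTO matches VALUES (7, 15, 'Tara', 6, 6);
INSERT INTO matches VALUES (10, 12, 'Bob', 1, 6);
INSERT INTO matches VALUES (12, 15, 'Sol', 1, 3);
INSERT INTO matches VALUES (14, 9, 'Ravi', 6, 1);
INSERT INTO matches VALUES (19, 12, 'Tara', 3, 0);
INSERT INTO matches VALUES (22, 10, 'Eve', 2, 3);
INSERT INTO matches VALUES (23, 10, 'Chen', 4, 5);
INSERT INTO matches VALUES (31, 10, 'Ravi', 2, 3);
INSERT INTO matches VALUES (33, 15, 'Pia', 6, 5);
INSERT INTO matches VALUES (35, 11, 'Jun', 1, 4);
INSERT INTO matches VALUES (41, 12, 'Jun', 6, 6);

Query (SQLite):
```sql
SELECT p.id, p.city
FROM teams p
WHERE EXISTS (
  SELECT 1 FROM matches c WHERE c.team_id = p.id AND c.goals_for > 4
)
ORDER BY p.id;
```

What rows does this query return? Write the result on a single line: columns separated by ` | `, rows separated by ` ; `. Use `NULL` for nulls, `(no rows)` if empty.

For each teams row, check whether any matches with matching team_id has goals_for > 4.
Keep rows where that is true.

9 | Fresno ; 11 | Oslo ; 12 | Oslo ; 15 | Nairobi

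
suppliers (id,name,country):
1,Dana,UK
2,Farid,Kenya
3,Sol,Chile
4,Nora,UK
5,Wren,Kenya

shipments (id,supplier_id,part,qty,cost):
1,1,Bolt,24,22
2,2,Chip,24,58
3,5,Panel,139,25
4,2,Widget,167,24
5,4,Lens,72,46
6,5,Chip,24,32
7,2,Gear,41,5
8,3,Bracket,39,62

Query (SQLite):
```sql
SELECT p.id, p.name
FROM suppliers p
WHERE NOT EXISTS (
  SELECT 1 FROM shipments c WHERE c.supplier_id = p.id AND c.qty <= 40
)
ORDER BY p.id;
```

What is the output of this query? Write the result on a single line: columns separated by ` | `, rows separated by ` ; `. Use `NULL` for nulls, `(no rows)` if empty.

4 | Nora

For each suppliers row, check whether any shipments with matching supplier_id has qty <= 40.
Keep rows where that is false.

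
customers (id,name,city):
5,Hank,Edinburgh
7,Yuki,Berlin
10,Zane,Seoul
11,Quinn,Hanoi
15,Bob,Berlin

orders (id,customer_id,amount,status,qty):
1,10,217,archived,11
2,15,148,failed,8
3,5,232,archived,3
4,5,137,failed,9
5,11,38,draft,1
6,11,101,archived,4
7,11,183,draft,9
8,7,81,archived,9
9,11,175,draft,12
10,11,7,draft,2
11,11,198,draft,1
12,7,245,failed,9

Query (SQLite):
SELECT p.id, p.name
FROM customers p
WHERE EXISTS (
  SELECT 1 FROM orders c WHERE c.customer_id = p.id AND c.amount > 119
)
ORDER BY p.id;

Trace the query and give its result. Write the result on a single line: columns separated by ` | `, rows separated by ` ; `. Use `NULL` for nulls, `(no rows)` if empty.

5 | Hank ; 7 | Yuki ; 10 | Zane ; 11 | Quinn ; 15 | Bob

For each customers row, check whether any orders with matching customer_id has amount > 119.
Keep rows where that is true.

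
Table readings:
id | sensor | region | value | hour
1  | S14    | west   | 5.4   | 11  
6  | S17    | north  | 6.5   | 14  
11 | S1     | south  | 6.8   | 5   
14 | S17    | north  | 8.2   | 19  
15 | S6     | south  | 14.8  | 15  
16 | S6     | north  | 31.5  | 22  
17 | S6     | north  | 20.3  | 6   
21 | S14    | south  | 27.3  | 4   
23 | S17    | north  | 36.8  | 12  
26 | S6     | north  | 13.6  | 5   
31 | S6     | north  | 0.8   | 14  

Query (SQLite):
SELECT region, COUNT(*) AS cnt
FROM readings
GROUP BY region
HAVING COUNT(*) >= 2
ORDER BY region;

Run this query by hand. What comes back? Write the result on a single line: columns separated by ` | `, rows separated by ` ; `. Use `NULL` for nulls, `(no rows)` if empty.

Partition readings by region; compute COUNT(*) within each group.
HAVING: keep groups with count ≥ 2.
  north: ids {6, 14, 16, 17, 23, 26, 31} → COUNT(*)=7
  south: ids {11, 15, 21} → COUNT(*)=3
  west: ids {1} → COUNT(*)=1

north | 7 ; south | 3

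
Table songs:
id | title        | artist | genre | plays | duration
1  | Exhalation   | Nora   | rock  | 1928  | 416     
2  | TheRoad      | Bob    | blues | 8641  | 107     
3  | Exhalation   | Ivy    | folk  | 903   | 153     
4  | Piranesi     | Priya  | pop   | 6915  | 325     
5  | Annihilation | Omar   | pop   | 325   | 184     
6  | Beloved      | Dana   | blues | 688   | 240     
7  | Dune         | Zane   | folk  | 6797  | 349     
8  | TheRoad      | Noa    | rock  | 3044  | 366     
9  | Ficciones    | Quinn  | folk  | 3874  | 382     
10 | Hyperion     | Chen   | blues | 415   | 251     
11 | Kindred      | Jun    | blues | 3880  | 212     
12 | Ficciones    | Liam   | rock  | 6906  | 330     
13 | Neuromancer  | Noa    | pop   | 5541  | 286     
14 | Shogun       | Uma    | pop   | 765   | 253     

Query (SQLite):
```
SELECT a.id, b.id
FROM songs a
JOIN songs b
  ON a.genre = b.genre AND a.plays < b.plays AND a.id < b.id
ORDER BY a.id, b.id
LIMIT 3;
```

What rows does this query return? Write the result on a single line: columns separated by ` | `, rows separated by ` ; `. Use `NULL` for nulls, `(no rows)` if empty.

1 | 8 ; 1 | 12 ; 3 | 7

Pairs (a,b) with same genre, a.plays < b.plays, a.id < b.id.
genre groups: blues:{2,6,10,11} folk:{3,7,9} pop:{4,5,13,14} rock:{1,8,12}
Ordered by (a.id, b.id); first 3.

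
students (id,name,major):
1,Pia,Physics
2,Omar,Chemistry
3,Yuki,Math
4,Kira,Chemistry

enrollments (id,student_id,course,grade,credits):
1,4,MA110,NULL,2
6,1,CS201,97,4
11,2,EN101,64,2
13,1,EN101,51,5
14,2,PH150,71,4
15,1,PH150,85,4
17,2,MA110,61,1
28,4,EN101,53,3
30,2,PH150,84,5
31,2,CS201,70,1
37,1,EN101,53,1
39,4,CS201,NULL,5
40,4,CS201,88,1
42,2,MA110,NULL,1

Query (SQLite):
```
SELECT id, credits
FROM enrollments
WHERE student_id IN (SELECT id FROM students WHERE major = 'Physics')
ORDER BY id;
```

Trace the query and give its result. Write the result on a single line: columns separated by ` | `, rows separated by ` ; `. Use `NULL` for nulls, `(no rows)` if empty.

Inner query: students.id where major = 'Physics'.
Outer: keep enrollments rows whose student_id is in that set.
Inner query → {1}

6 | 4 ; 13 | 5 ; 15 | 4 ; 37 | 1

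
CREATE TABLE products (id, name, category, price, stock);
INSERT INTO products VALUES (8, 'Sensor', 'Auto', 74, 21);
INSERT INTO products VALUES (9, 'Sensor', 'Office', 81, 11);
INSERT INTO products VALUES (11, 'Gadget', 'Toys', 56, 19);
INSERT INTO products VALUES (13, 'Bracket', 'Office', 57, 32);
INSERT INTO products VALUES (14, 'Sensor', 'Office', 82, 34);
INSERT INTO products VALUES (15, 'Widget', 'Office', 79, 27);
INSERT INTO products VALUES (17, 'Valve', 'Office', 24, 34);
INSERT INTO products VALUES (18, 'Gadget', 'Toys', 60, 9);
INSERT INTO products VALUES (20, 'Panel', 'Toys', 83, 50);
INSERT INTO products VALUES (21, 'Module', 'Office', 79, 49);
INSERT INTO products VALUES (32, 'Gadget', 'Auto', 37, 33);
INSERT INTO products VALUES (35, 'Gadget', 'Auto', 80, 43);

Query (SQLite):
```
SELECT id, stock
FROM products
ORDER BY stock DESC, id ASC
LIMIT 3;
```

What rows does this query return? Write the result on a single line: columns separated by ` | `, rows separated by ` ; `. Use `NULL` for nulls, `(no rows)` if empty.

Sort by stock desc, tiebreak id asc: (50, id=20), (49, id=21), (43, id=35), (34, id=14), (34, id=17), (33, id=32) …. Take first 3.

20 | 50 ; 21 | 49 ; 35 | 43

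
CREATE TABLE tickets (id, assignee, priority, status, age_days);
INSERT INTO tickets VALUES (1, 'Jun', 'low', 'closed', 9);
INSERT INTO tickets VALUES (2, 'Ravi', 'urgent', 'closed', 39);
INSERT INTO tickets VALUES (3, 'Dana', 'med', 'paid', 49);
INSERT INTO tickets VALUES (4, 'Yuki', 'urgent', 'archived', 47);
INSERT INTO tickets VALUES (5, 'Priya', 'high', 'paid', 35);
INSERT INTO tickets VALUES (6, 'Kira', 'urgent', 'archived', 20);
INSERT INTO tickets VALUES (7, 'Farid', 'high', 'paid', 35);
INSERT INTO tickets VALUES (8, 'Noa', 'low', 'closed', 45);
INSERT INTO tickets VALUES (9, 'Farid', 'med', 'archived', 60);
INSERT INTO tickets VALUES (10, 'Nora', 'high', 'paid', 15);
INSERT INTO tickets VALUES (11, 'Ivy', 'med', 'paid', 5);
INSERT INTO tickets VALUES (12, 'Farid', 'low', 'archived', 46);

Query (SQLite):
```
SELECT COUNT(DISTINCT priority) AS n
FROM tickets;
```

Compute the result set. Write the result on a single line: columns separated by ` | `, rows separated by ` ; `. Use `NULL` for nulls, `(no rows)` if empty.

Count distinct non-NULL priority values.

4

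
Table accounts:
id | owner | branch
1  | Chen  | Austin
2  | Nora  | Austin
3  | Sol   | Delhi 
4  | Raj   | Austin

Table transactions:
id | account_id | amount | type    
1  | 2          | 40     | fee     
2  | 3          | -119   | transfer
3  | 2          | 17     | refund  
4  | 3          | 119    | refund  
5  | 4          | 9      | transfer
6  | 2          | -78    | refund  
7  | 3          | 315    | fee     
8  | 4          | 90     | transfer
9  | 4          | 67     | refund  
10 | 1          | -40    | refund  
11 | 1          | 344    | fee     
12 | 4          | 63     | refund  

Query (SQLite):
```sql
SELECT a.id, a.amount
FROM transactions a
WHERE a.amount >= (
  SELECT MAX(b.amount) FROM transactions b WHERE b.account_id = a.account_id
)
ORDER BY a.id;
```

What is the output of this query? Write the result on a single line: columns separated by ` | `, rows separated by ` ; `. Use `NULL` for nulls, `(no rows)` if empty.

For each transactions row a, compute MAX(amount) over rows sharing a.account_id.
Keep row a if a.amount >= that per-group MAX.
  account_id=1: MAX(amount) = 344
  account_id=2: MAX(amount) = 40
  account_id=3: MAX(amount) = 315
  account_id=4: MAX(amount) = 90

1 | 40 ; 7 | 315 ; 8 | 90 ; 11 | 344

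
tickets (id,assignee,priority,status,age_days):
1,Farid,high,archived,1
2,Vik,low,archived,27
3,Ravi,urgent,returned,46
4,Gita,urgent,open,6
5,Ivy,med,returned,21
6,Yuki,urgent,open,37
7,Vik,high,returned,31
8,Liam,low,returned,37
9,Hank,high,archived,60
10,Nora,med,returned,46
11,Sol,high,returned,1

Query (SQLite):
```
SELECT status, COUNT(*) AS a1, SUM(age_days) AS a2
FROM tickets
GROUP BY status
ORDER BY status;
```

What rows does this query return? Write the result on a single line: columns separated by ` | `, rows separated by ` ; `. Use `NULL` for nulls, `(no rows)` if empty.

archived | 3 | 88 ; open | 2 | 43 ; returned | 6 | 182

Group tickets by status.
Per group compute: COUNT(*), SUM(age_days).
  archived: ids {1, 2, 9} → COUNT(*)=3, SUM(age_days)=88
  open: ids {4, 6} → COUNT(*)=2, SUM(age_days)=43
  returned: ids {3, 5, 7, 8, 10, 11} → COUNT(*)=6, SUM(age_days)=182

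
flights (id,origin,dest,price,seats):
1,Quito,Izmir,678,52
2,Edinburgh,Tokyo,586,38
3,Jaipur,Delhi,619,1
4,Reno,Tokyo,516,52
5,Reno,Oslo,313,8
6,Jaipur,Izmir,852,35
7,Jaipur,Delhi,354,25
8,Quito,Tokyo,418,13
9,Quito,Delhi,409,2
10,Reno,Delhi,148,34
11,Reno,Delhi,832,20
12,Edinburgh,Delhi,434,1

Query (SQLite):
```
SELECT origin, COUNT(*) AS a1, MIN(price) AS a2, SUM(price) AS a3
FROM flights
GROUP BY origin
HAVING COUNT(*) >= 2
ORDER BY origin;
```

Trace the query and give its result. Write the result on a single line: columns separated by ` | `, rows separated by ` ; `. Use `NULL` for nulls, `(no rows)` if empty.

Edinburgh | 2 | 434 | 1020 ; Jaipur | 3 | 354 | 1825 ; Quito | 3 | 409 | 1505 ; Reno | 4 | 148 | 1809

Group flights by origin.
Per group compute: COUNT(*), MIN(price), SUM(price).
HAVING: drop groups with fewer than 2 rows.
  Edinburgh: ids {2, 12} → COUNT(*)=2, MIN(price)=434, SUM(price)=1020
  Jaipur: ids {3, 6, 7} → COUNT(*)=3, MIN(price)=354, SUM(price)=1825
  Quito: ids {1, 8, 9} → COUNT(*)=3, MIN(price)=409, SUM(price)=1505
  Reno: ids {4, 5, 10, 11} → COUNT(*)=4, MIN(price)=148, SUM(price)=1809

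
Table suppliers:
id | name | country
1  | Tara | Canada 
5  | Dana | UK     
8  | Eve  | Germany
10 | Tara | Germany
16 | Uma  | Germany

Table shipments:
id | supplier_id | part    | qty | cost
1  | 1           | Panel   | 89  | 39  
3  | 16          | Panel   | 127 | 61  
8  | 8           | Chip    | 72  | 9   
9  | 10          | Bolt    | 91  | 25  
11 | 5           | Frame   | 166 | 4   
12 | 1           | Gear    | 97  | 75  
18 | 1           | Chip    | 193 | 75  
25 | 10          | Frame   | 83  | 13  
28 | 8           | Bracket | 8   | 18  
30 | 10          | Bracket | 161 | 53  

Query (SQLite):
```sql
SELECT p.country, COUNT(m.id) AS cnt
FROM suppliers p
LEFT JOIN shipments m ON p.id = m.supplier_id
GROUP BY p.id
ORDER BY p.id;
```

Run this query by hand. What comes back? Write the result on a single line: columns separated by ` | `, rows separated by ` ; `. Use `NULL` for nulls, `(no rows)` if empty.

Canada | 3 ; UK | 1 ; Germany | 2 ; Germany | 3 ; Germany | 1

LEFT JOIN keeps every suppliers row; unmatched ones get NULL for shipments columns.
Group by suppliers.id and compute COUNT(m.id). COUNT(col) of an all-NULL group is 0.
  1: ids {1, 12, 18} → COUNT(m.id)=3
  5: ids {11} → COUNT(m.id)=1
  8: ids {8, 28} → COUNT(m.id)=2
  10: ids {9, 25, 30} → COUNT(m.id)=3
  16: ids {3} → COUNT(m.id)=1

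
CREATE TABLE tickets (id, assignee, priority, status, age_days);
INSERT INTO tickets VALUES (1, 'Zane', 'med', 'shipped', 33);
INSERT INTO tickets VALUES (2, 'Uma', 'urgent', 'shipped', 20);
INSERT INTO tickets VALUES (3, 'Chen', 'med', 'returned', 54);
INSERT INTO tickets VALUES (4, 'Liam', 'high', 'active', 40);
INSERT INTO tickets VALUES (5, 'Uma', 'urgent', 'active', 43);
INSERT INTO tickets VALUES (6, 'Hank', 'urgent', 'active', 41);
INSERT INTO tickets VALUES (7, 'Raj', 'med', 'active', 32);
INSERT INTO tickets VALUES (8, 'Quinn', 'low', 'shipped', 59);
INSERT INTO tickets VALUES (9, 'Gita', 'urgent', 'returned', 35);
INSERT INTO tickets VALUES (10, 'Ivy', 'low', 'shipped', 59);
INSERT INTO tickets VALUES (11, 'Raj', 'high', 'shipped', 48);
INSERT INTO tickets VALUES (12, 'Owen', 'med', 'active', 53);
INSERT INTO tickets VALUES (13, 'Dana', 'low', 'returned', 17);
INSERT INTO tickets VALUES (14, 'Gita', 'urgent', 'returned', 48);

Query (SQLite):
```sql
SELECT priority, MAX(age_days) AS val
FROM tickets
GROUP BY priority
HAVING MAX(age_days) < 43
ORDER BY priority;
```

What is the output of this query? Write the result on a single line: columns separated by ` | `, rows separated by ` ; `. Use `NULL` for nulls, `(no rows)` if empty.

Partition tickets by priority; compute MAX(age_days) within each group.
HAVING: keep groups where MAX(age_days) < 43.
  high: ids {4, 11} → MAX(age_days)=48
  low: ids {8, 10, 13} → MAX(age_days)=59
  med: ids {1, 3, 7, 12} → MAX(age_days)=54
  urgent: ids {2, 5, 6, 9, 14} → MAX(age_days)=48

(no rows)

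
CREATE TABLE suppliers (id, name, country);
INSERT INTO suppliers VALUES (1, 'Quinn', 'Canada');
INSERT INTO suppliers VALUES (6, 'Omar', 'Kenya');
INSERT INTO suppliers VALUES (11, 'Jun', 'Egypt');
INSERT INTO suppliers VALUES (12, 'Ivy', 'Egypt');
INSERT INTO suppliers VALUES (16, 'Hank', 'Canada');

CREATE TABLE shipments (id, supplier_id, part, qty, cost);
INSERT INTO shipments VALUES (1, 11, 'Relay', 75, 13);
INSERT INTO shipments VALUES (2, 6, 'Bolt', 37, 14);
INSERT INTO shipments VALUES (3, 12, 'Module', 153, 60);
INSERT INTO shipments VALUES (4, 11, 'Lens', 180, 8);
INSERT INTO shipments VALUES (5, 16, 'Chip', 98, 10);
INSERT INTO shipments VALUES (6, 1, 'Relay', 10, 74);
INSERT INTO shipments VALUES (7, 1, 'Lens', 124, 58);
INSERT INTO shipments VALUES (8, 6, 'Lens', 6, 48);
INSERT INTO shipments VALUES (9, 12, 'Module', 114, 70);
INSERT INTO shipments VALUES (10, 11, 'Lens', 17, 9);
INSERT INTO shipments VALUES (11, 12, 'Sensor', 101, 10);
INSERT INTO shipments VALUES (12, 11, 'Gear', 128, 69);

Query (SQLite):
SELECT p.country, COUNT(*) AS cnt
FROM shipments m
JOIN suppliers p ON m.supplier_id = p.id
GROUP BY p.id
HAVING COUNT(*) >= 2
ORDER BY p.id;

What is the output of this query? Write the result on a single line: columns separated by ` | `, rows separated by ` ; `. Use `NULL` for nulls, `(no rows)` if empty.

Canada | 2 ; Kenya | 2 ; Egypt | 4 ; Egypt | 3

Join each shipments row to its suppliers via supplier_id.
Group joined rows by suppliers.id; compute COUNT(*) per group.
HAVING: keep groups with count ≥ 2.
  1: ids {6, 7} → COUNT(*)=2
  6: ids {2, 8} → COUNT(*)=2
  11: ids {1, 4, 10, 12} → COUNT(*)=4
  12: ids {3, 9, 11} → COUNT(*)=3
  16: ids {5} → COUNT(*)=1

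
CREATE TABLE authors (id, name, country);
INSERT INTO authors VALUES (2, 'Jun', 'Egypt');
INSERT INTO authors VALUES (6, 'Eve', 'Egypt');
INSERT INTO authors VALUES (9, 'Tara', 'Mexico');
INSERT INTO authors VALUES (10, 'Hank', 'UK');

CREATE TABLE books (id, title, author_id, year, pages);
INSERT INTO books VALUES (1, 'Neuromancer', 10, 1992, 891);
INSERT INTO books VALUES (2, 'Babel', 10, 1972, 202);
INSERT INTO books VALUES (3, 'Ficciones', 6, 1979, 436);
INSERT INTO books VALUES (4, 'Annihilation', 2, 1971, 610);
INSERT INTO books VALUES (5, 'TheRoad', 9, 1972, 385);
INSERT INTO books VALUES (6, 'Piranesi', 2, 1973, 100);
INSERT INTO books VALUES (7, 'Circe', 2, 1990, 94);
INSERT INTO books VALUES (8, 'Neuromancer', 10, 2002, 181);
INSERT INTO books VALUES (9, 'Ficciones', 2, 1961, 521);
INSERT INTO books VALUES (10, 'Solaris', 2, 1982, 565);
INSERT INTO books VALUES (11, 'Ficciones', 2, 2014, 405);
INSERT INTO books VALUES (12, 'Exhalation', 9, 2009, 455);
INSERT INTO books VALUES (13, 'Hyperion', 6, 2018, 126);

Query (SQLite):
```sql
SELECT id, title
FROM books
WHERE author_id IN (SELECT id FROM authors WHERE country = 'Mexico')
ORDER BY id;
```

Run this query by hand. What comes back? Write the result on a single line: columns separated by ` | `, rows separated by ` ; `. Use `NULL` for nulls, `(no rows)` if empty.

5 | TheRoad ; 12 | Exhalation

Inner query: authors.id where country = 'Mexico'.
Outer: keep books rows whose author_id is in that set.
Inner query → {9}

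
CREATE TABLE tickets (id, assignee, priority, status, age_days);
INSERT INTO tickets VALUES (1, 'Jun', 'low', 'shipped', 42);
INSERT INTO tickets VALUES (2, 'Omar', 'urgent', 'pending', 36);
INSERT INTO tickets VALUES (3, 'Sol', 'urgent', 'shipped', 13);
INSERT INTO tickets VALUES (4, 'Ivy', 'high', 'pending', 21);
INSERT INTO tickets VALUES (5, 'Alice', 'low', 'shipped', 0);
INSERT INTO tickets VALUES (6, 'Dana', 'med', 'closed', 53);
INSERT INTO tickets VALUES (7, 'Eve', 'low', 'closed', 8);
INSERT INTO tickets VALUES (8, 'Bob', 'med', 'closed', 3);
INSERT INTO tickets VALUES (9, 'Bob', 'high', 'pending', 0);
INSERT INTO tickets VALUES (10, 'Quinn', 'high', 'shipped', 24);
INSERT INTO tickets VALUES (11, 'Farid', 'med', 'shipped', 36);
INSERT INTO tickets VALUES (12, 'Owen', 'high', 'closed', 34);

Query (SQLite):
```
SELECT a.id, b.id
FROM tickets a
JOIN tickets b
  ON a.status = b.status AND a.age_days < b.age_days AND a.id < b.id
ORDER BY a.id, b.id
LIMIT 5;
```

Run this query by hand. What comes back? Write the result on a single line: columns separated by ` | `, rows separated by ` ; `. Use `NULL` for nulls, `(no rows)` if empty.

3 | 10 ; 3 | 11 ; 5 | 10 ; 5 | 11 ; 7 | 12

Pairs (a,b) with same status, a.age_days < b.age_days, a.id < b.id.
status groups: closed:{6,7,8,12} pending:{2,4,9} shipped:{1,3,5,10,11}
Ordered by (a.id, b.id); first 5.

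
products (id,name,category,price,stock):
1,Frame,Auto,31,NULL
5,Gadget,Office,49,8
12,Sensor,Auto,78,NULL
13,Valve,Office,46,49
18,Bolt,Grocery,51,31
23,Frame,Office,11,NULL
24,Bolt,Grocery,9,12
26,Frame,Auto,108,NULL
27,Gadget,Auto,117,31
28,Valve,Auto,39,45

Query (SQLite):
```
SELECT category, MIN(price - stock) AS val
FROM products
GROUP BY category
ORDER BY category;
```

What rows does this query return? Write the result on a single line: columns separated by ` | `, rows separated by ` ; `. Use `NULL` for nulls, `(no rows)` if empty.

For each row compute price - stock.
Group by category; take MIN of the expression per group.
  Auto: ids {1, 12, 26, 27, 28} → MIN(price - stock)=-6
  Grocery: ids {18, 24} → MIN(price - stock)=-3
  Office: ids {5, 13, 23} → MIN(price - stock)=-3

Auto | -6 ; Grocery | -3 ; Office | -3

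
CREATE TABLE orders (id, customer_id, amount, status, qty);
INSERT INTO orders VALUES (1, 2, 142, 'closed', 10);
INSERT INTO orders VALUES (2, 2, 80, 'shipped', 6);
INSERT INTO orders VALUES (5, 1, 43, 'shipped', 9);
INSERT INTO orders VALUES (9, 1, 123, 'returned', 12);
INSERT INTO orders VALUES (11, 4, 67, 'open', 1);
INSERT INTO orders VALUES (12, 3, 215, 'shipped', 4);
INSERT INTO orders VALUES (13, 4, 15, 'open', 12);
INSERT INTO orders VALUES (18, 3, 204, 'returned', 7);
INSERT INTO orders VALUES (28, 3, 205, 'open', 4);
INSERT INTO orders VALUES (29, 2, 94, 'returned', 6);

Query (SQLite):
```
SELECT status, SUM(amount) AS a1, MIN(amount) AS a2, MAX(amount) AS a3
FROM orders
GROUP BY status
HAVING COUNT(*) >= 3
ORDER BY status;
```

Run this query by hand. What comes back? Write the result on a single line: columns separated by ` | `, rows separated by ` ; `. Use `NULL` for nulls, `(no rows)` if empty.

Group orders by status.
Per group compute: SUM(amount), MIN(amount), MAX(amount).
HAVING: drop groups with fewer than 3 rows.
  closed: ids {1} → SUM(amount)=142, MIN(amount)=142, MAX(amount)=142
  open: ids {11, 13, 28} → SUM(amount)=287, MIN(amount)=15, MAX(amount)=205
  returned: ids {9, 18, 29} → SUM(amount)=421, MIN(amount)=94, MAX(amount)=204
  shipped: ids {2, 5, 12} → SUM(amount)=338, MIN(amount)=43, MAX(amount)=215

open | 287 | 15 | 205 ; returned | 421 | 94 | 204 ; shipped | 338 | 43 | 215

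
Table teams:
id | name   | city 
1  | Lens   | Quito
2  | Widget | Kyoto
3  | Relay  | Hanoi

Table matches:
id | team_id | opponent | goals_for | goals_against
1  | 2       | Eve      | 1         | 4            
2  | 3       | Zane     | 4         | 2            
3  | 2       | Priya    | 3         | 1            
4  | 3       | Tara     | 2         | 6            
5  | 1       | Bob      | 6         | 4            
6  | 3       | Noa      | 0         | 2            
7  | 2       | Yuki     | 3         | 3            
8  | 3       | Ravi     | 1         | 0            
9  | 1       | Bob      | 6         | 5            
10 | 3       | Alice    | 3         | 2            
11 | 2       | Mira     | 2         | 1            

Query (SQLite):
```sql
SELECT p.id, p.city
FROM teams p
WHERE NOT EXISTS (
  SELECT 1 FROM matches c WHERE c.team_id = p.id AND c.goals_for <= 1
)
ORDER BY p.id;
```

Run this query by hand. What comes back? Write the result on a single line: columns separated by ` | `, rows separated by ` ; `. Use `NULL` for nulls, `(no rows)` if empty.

For each teams row, check whether any matches with matching team_id has goals_for <= 1.
Keep rows where that is false.

1 | Quito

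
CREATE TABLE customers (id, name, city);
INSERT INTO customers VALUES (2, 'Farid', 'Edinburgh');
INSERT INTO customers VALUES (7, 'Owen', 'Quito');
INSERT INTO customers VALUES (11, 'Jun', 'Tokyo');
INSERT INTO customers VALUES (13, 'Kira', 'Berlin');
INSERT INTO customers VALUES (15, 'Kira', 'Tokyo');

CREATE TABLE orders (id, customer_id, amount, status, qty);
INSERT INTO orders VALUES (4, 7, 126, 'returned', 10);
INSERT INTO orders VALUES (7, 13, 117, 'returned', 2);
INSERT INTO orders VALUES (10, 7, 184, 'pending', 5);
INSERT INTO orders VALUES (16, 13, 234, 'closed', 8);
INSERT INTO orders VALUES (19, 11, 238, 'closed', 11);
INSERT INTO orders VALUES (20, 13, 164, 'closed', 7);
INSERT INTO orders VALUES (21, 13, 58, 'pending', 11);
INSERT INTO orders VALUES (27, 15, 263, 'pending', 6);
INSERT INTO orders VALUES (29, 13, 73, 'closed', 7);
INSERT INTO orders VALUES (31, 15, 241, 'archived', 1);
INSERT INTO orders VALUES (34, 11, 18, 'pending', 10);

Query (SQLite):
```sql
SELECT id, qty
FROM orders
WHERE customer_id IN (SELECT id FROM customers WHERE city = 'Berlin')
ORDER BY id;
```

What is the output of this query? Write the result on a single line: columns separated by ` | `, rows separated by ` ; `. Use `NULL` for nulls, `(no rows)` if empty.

7 | 2 ; 16 | 8 ; 20 | 7 ; 21 | 11 ; 29 | 7

Inner query: customers.id where city = 'Berlin'.
Outer: keep orders rows whose customer_id is in that set.
Inner query → {13}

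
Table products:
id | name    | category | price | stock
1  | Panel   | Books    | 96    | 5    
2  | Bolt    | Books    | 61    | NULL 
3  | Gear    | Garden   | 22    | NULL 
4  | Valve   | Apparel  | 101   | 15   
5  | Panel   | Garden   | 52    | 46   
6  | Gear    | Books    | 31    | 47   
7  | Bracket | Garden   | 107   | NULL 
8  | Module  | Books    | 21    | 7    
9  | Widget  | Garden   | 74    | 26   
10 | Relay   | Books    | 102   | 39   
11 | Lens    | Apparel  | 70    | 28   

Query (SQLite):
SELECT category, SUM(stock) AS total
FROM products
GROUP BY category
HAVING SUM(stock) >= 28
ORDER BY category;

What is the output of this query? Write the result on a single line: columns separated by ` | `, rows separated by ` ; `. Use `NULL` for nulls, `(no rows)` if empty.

Apparel | 43 ; Books | 98 ; Garden | 72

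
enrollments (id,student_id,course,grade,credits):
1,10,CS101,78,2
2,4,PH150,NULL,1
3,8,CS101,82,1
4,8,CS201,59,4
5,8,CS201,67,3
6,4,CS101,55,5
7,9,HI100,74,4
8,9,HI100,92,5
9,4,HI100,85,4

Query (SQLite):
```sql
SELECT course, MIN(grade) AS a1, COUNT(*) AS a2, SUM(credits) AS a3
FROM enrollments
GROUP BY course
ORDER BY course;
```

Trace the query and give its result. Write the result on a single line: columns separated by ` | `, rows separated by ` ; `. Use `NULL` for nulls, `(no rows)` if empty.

Group enrollments by course.
Per group compute: MIN(grade), COUNT(*), SUM(credits).
  CS101: ids {1, 3, 6} → MIN(grade)=55, COUNT(*)=3, SUM(credits)=8
  CS201: ids {4, 5} → MIN(grade)=59, COUNT(*)=2, SUM(credits)=7
  HI100: ids {7, 8, 9} → MIN(grade)=74, COUNT(*)=3, SUM(credits)=13
  PH150: ids {2} → MIN(grade)=NULL, COUNT(*)=1, SUM(credits)=1

CS101 | 55 | 3 | 8 ; CS201 | 59 | 2 | 7 ; HI100 | 74 | 3 | 13 ; PH150 | NULL | 1 | 1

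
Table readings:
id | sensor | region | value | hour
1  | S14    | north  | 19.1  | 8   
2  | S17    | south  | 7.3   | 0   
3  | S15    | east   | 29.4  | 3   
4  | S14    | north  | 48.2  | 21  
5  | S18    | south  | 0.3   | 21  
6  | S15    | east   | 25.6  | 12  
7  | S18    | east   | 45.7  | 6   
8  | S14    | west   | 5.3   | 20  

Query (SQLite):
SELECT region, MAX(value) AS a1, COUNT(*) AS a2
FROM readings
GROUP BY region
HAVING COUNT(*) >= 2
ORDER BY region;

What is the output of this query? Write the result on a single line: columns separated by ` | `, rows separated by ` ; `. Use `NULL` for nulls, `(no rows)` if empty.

east | 45.7 | 3 ; north | 48.2 | 2 ; south | 7.3 | 2

Group readings by region.
Per group compute: MAX(value), COUNT(*).
HAVING: drop groups with fewer than 2 rows.
  east: ids {3, 6, 7} → MAX(value)=45.7, COUNT(*)=3
  north: ids {1, 4} → MAX(value)=48.2, COUNT(*)=2
  south: ids {2, 5} → MAX(value)=7.3, COUNT(*)=2
  west: ids {8} → MAX(value)=5.3, COUNT(*)=1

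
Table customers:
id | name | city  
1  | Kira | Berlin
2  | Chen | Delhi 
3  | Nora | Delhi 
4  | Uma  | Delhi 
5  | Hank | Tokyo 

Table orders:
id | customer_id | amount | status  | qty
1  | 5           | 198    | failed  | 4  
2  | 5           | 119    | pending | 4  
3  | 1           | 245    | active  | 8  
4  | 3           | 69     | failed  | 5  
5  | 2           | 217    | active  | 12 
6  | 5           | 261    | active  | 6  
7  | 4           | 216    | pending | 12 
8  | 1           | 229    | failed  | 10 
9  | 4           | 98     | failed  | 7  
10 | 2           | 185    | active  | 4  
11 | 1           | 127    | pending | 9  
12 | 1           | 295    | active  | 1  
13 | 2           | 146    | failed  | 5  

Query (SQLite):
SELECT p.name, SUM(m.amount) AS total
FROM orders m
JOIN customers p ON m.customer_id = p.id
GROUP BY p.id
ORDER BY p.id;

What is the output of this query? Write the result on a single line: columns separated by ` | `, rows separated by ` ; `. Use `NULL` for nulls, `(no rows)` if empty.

Kira | 896 ; Chen | 548 ; Nora | 69 ; Uma | 314 ; Hank | 578

Join each orders row to its customers via customer_id.
Group joined rows by customers.id; compute SUM(m.amount) per group.
  1: ids {3, 8, 11, 12} → SUM(m.amount)=896
  2: ids {5, 10, 13} → SUM(m.amount)=548
  3: ids {4} → SUM(m.amount)=69
  4: ids {7, 9} → SUM(m.amount)=314
  5: ids {1, 2, 6} → SUM(m.amount)=578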